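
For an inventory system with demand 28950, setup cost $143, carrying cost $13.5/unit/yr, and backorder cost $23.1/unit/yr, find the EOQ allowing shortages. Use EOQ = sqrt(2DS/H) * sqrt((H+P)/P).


Formula: EOQ* = sqrt(2DS/H) * sqrt((H+P)/P)
Base EOQ = sqrt(2*28950*143/13.5) = 783.14 units
Correction = sqrt((13.5+23.1)/23.1) = 1.25874
EOQ* = 783.14 * 1.25874 = 985.8 units

985.8 units


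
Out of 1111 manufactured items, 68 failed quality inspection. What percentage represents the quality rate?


Formula: Quality Rate = Good Pieces / Total Pieces * 100
Good pieces = 1111 - 68 = 1043
QR = 1043 / 1111 * 100 = 93.9%

93.9%


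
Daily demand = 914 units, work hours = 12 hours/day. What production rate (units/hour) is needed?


Formula: Production Rate = Daily Demand / Available Hours
Rate = 914 units/day / 12 hours/day
Rate = 76.2 units/hour

76.2 units/hour


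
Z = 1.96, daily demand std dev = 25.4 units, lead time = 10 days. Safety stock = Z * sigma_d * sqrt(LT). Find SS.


Formula: SS = z * sigma_d * sqrt(LT)
sqrt(LT) = sqrt(10) = 3.1623
SS = 1.96 * 25.4 * 3.1623
SS = 157.4 units

157.4 units


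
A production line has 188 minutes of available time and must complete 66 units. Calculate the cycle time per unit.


Formula: CT = Available Time / Number of Units
CT = 188 min / 66 units
CT = 2.85 min/unit

2.85 min/unit


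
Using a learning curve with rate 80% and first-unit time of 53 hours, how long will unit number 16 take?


Formula: T_n = T_1 * (learning_rate)^(log2(n)) where learning_rate = rate/100
Doublings = log2(16) = 4
T_n = 53 * 0.8^4
T_n = 53 * 0.4096 = 21.7 hours

21.7 hours


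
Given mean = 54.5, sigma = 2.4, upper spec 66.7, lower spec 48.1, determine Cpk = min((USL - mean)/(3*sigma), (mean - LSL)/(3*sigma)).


Cpu = (66.7 - 54.5) / (3 * 2.4) = 1.69
Cpl = (54.5 - 48.1) / (3 * 2.4) = 0.89
Cpk = min(1.69, 0.89) = 0.89

0.89


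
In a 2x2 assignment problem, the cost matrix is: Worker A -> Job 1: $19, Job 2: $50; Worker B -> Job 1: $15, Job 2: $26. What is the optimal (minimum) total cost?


Option 1: A->1 + B->2 = $19 + $26 = $45
Option 2: A->2 + B->1 = $50 + $15 = $65
Min cost = min($45, $65) = $45

$45


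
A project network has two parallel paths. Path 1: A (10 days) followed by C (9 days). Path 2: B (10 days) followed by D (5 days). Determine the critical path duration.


Path 1 = 10 + 9 = 19 days
Path 2 = 10 + 5 = 15 days
Duration = max(19, 15) = 19 days

19 days


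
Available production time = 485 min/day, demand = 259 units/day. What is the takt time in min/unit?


Formula: Takt Time = Available Production Time / Customer Demand
Takt = 485 min/day / 259 units/day
Takt = 1.87 min/unit

1.87 min/unit


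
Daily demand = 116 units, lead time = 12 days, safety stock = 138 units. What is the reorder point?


Formula: ROP = (Daily Demand * Lead Time) + Safety Stock
Demand during lead time = 116 * 12 = 1392 units
ROP = 1392 + 138 = 1530 units

1530 units


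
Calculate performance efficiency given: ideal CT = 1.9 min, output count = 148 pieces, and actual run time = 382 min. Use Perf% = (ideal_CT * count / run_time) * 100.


Formula: Performance = (Ideal CT * Total Count) / Run Time * 100
Ideal output time = 1.9 * 148 = 281.2 min
Performance = 281.2 / 382 * 100 = 73.6%

73.6%


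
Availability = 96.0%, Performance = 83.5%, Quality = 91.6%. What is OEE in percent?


Formula: OEE = Availability * Performance * Quality / 10000
A * P = 96.0% * 83.5% / 100 = 80.16%
OEE = 80.16% * 91.6% / 100 = 73.4%

73.4%


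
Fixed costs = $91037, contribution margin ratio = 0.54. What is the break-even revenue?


Formula: BER = Fixed Costs / Contribution Margin Ratio
BER = $91037 / 0.54
BER = $168587.04 (to the nearest cent)

$168587.04


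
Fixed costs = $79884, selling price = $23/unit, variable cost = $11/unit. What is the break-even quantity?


Formula: BEQ = Fixed Costs / (Price - Variable Cost)
Contribution margin = $23 - $11 = $12/unit
BEQ = ceil($79884 / $12/unit) = ceil(6657.0) = 6657 units

6657 units


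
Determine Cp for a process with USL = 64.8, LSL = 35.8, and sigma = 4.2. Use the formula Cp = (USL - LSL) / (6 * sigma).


Cp = (64.8 - 35.8) / (6 * 4.2)

1.15


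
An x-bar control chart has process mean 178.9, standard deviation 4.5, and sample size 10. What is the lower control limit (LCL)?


LCL = 178.9 - 3 * 4.5 / sqrt(10)

174.63


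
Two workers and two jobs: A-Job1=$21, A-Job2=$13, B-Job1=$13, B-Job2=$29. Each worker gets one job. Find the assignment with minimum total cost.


Option 1: A->1 + B->2 = $21 + $29 = $50
Option 2: A->2 + B->1 = $13 + $13 = $26
Min cost = min($50, $26) = $26

$26


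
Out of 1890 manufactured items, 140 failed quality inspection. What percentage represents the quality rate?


Formula: Quality Rate = Good Pieces / Total Pieces * 100
Good pieces = 1890 - 140 = 1750
QR = 1750 / 1890 * 100 = 92.6%

92.6%


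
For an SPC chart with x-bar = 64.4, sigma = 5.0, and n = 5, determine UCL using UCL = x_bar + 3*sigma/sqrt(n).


UCL = 64.4 + 3 * 5.0 / sqrt(5)

71.11


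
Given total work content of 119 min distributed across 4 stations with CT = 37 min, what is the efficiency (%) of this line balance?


Formula: Efficiency = Sum of Task Times / (N_stations * CT) * 100
Total station capacity = 4 stations * 37 min = 148 min
Efficiency = 119 / 148 * 100 = 80.4%

80.4%


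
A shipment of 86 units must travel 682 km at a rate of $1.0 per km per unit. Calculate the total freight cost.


TC = dist * cost * units = 682 * 1.0 * 86 = $58652.00

$58652.00


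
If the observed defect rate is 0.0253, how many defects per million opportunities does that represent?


DPMO = defect_rate * 1000000 = 0.0253 * 1000000

25300


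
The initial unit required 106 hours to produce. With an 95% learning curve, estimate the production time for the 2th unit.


Formula: T_n = T_1 * (learning_rate)^(log2(n)) where learning_rate = rate/100
Doublings = log2(2) = 1
T_n = 106 * 0.95^1
T_n = 106 * 0.95 = 100.7 hours

100.7 hours


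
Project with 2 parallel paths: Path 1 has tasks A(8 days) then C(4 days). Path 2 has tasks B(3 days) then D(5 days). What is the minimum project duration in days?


Path 1 = 8 + 4 = 12 days
Path 2 = 3 + 5 = 8 days
Duration = max(12, 8) = 12 days

12 days


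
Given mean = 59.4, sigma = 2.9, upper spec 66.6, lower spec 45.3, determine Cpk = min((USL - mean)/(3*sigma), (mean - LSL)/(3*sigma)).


Cpu = (66.6 - 59.4) / (3 * 2.9) = 0.83
Cpl = (59.4 - 45.3) / (3 * 2.9) = 1.62
Cpk = min(0.83, 1.62) = 0.83

0.83


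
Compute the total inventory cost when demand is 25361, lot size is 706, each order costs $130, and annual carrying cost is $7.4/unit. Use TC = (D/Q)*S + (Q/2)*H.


TC = 25361/706 * 130 + 706/2 * 7.4

$7282.07


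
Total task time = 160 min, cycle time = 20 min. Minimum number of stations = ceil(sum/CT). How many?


Formula: N_min = ceil(Sum of Task Times / Cycle Time)
N_min = ceil(160 min / 20 min) = ceil(8.0)
N_min = 8 stations

8


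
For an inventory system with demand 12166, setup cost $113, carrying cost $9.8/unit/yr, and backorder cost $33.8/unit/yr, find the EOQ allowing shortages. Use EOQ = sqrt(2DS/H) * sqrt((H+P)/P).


Formula: EOQ* = sqrt(2DS/H) * sqrt((H+P)/P)
Base EOQ = sqrt(2*12166*113/9.8) = 529.68 units
Correction = sqrt((9.8+33.8)/33.8) = 1.13576
EOQ* = 529.68 * 1.13576 = 601.6 units

601.6 units


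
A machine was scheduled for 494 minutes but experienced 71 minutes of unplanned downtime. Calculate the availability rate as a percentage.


Formula: Availability = (Planned Time - Downtime) / Planned Time * 100
Uptime = 494 - 71 = 423 min
Availability = 423 / 494 * 100 = 85.6%

85.6%


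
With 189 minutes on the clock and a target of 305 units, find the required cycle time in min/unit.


Formula: CT = Available Time / Number of Units
CT = 189 min / 305 units
CT = 0.62 min/unit

0.62 min/unit


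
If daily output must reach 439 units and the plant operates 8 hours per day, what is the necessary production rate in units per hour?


Formula: Production Rate = Daily Demand / Available Hours
Rate = 439 units/day / 8 hours/day
Rate = 54.9 units/hour

54.9 units/hour


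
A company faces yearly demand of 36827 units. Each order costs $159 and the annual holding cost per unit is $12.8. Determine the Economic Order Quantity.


Formula: EOQ = sqrt(2 * D * S / H)
Numerator: 2 * 36827 * 159 = 11710986
2DS/H = 11710986 / 12.8 = 914920.8
EOQ = sqrt(914920.8) = 956.5 units

956.5 units


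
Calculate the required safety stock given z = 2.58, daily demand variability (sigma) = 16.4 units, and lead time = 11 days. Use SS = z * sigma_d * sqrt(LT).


Formula: SS = z * sigma_d * sqrt(LT)
sqrt(LT) = sqrt(11) = 3.3166
SS = 2.58 * 16.4 * 3.3166
SS = 140.3 units

140.3 units


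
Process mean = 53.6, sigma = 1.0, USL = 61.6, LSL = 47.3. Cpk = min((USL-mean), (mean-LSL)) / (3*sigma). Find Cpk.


Cpu = (61.6 - 53.6) / (3 * 1.0) = 2.67
Cpl = (53.6 - 47.3) / (3 * 1.0) = 2.1
Cpk = min(2.67, 2.1) = 2.1

2.1


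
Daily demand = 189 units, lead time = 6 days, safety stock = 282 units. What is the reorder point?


Formula: ROP = (Daily Demand * Lead Time) + Safety Stock
Demand during lead time = 189 * 6 = 1134 units
ROP = 1134 + 282 = 1416 units

1416 units


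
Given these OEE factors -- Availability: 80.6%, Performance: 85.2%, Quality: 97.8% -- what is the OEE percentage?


Formula: OEE = Availability * Performance * Quality / 10000
A * P = 80.6% * 85.2% / 100 = 68.67%
OEE = 68.67% * 97.8% / 100 = 67.2%

67.2%


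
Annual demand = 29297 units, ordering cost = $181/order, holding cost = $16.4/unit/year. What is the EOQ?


Formula: EOQ = sqrt(2 * D * S / H)
Numerator: 2 * 29297 * 181 = 10605514
2DS/H = 10605514 / 16.4 = 646677.7
EOQ = sqrt(646677.7) = 804.2 units

804.2 units


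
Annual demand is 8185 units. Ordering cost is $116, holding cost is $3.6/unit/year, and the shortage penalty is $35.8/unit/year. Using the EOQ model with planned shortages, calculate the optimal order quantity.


Formula: EOQ* = sqrt(2DS/H) * sqrt((H+P)/P)
Base EOQ = sqrt(2*8185*116/3.6) = 726.28 units
Correction = sqrt((3.6+35.8)/35.8) = 1.04908
EOQ* = 726.28 * 1.04908 = 761.9 units

761.9 units


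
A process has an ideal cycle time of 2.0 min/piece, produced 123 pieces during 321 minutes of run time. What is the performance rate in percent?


Formula: Performance = (Ideal CT * Total Count) / Run Time * 100
Ideal output time = 2.0 * 123 = 246.0 min
Performance = 246.0 / 321 * 100 = 76.6%

76.6%


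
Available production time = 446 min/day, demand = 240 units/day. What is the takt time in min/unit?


Formula: Takt Time = Available Production Time / Customer Demand
Takt = 446 min/day / 240 units/day
Takt = 1.86 min/unit

1.86 min/unit


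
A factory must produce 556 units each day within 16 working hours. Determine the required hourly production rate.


Formula: Production Rate = Daily Demand / Available Hours
Rate = 556 units/day / 16 hours/day
Rate = 34.8 units/hour

34.8 units/hour


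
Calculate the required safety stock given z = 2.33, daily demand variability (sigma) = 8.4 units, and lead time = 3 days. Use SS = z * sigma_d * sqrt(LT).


Formula: SS = z * sigma_d * sqrt(LT)
sqrt(LT) = sqrt(3) = 1.7321
SS = 2.33 * 8.4 * 1.7321
SS = 33.9 units

33.9 units


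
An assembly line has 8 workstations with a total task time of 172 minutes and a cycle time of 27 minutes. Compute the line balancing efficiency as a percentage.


Formula: Efficiency = Sum of Task Times / (N_stations * CT) * 100
Total station capacity = 8 stations * 27 min = 216 min
Efficiency = 172 / 216 * 100 = 79.6%

79.6%


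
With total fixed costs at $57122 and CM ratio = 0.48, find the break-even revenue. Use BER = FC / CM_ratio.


Formula: BER = Fixed Costs / Contribution Margin Ratio
BER = $57122 / 0.48
BER = $119004.17 (to the nearest cent)

$119004.17


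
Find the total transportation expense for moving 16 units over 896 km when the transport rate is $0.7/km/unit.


TC = dist * cost * units = 896 * 0.7 * 16 = $10035.20

$10035.20


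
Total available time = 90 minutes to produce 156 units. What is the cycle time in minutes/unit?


Formula: CT = Available Time / Number of Units
CT = 90 min / 156 units
CT = 0.58 min/unit

0.58 min/unit


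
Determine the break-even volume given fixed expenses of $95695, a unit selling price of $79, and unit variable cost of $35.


Formula: BEQ = Fixed Costs / (Price - Variable Cost)
Contribution margin = $79 - $35 = $44/unit
BEQ = ceil($95695 / $44/unit) = ceil(2174.89) = 2175 units

2175 units


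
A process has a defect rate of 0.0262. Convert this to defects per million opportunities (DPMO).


DPMO = defect_rate * 1000000 = 0.0262 * 1000000

26200


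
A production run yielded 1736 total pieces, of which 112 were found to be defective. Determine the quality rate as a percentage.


Formula: Quality Rate = Good Pieces / Total Pieces * 100
Good pieces = 1736 - 112 = 1624
QR = 1624 / 1736 * 100 = 93.5%

93.5%


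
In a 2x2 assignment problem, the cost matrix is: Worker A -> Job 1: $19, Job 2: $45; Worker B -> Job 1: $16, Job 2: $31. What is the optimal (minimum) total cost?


Option 1: A->1 + B->2 = $19 + $31 = $50
Option 2: A->2 + B->1 = $45 + $16 = $61
Min cost = min($50, $61) = $50

$50


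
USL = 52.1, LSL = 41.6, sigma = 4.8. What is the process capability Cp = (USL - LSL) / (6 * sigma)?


Cp = (52.1 - 41.6) / (6 * 4.8)

0.36


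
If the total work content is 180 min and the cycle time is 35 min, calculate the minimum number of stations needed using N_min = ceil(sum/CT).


Formula: N_min = ceil(Sum of Task Times / Cycle Time)
N_min = ceil(180 min / 35 min) = ceil(5.1429)
N_min = 6 stations

6


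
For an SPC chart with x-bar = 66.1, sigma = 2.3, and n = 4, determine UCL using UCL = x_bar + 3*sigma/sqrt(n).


UCL = 66.1 + 3 * 2.3 / sqrt(4)

69.55


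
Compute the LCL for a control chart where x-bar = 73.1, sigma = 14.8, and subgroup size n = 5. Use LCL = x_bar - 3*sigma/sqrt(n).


LCL = 73.1 - 3 * 14.8 / sqrt(5)

53.24


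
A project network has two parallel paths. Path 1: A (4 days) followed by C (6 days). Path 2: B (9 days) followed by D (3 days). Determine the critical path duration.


Path 1 = 4 + 6 = 10 days
Path 2 = 9 + 3 = 12 days
Duration = max(10, 12) = 12 days

12 days


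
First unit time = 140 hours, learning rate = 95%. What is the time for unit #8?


Formula: T_n = T_1 * (learning_rate)^(log2(n)) where learning_rate = rate/100
Doublings = log2(8) = 3
T_n = 140 * 0.95^3
T_n = 140 * 0.8574 = 120.0 hours

120.0 hours


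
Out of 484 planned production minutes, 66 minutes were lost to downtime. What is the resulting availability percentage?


Formula: Availability = (Planned Time - Downtime) / Planned Time * 100
Uptime = 484 - 66 = 418 min
Availability = 418 / 484 * 100 = 86.4%

86.4%


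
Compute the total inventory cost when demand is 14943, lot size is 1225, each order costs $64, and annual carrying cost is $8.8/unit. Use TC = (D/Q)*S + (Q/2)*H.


TC = 14943/1225 * 64 + 1225/2 * 8.8

$6170.70


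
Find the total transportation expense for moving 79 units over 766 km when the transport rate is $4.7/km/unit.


TC = dist * cost * units = 766 * 4.7 * 79 = $284415.80

$284415.80


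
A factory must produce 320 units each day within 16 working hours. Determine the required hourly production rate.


Formula: Production Rate = Daily Demand / Available Hours
Rate = 320 units/day / 16 hours/day
Rate = 20.0 units/hour

20.0 units/hour


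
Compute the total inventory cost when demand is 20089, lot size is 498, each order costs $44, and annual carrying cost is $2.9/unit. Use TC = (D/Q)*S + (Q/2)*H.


TC = 20089/498 * 44 + 498/2 * 2.9

$2497.03


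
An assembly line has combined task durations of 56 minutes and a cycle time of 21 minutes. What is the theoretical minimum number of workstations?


Formula: N_min = ceil(Sum of Task Times / Cycle Time)
N_min = ceil(56 min / 21 min) = ceil(2.6667)
N_min = 3 stations

3


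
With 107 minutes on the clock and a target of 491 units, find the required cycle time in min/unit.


Formula: CT = Available Time / Number of Units
CT = 107 min / 491 units
CT = 0.22 min/unit

0.22 min/unit


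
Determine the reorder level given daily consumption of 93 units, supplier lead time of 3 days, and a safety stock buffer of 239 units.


Formula: ROP = (Daily Demand * Lead Time) + Safety Stock
Demand during lead time = 93 * 3 = 279 units
ROP = 279 + 239 = 518 units

518 units


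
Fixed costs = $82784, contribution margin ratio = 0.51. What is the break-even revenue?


Formula: BER = Fixed Costs / Contribution Margin Ratio
BER = $82784 / 0.51
BER = $162321.57 (to the nearest cent)

$162321.57


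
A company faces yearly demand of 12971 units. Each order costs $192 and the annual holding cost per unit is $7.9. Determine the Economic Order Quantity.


Formula: EOQ = sqrt(2 * D * S / H)
Numerator: 2 * 12971 * 192 = 4980864
2DS/H = 4980864 / 7.9 = 630489.1
EOQ = sqrt(630489.1) = 794.0 units

794.0 units


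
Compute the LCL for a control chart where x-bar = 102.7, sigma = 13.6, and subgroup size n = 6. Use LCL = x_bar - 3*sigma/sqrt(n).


LCL = 102.7 - 3 * 13.6 / sqrt(6)

86.04


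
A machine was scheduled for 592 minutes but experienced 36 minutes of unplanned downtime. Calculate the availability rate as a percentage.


Formula: Availability = (Planned Time - Downtime) / Planned Time * 100
Uptime = 592 - 36 = 556 min
Availability = 556 / 592 * 100 = 93.9%

93.9%


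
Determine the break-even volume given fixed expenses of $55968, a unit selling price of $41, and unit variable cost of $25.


Formula: BEQ = Fixed Costs / (Price - Variable Cost)
Contribution margin = $41 - $25 = $16/unit
BEQ = ceil($55968 / $16/unit) = ceil(3498.0) = 3498 units

3498 units


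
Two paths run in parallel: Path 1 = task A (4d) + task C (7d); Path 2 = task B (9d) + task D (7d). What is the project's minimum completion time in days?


Path 1 = 4 + 7 = 11 days
Path 2 = 9 + 7 = 16 days
Duration = max(11, 16) = 16 days

16 days


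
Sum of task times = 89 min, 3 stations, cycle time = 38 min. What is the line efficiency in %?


Formula: Efficiency = Sum of Task Times / (N_stations * CT) * 100
Total station capacity = 3 stations * 38 min = 114 min
Efficiency = 89 / 114 * 100 = 78.1%

78.1%


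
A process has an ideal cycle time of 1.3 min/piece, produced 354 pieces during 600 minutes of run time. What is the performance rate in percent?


Formula: Performance = (Ideal CT * Total Count) / Run Time * 100
Ideal output time = 1.3 * 354 = 460.2 min
Performance = 460.2 / 600 * 100 = 76.7%

76.7%


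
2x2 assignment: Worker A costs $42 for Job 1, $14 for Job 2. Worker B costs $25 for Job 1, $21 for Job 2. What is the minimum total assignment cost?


Option 1: A->1 + B->2 = $42 + $21 = $63
Option 2: A->2 + B->1 = $14 + $25 = $39
Min cost = min($63, $39) = $39

$39


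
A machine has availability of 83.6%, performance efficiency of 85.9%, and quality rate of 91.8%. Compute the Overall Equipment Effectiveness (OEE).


Formula: OEE = Availability * Performance * Quality / 10000
A * P = 83.6% * 85.9% / 100 = 71.81%
OEE = 71.81% * 91.8% / 100 = 65.9%

65.9%


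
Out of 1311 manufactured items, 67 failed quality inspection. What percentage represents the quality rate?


Formula: Quality Rate = Good Pieces / Total Pieces * 100
Good pieces = 1311 - 67 = 1244
QR = 1244 / 1311 * 100 = 94.9%

94.9%


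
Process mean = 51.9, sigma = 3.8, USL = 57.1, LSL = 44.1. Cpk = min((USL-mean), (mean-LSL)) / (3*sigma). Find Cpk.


Cpu = (57.1 - 51.9) / (3 * 3.8) = 0.46
Cpl = (51.9 - 44.1) / (3 * 3.8) = 0.68
Cpk = min(0.46, 0.68) = 0.46

0.46


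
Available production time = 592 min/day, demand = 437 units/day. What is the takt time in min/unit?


Formula: Takt Time = Available Production Time / Customer Demand
Takt = 592 min/day / 437 units/day
Takt = 1.35 min/unit

1.35 min/unit


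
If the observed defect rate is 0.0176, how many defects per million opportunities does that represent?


DPMO = defect_rate * 1000000 = 0.0176 * 1000000

17600


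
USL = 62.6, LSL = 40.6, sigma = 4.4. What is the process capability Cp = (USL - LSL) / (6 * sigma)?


Cp = (62.6 - 40.6) / (6 * 4.4)

0.83


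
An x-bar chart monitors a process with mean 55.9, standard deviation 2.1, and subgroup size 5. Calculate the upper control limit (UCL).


UCL = 55.9 + 3 * 2.1 / sqrt(5)

58.72


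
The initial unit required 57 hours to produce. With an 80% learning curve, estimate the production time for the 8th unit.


Formula: T_n = T_1 * (learning_rate)^(log2(n)) where learning_rate = rate/100
Doublings = log2(8) = 3
T_n = 57 * 0.8^3
T_n = 57 * 0.512 = 29.2 hours

29.2 hours


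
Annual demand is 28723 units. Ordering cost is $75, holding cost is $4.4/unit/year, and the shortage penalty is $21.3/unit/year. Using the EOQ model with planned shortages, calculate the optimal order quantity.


Formula: EOQ* = sqrt(2DS/H) * sqrt((H+P)/P)
Base EOQ = sqrt(2*28723*75/4.4) = 989.54 units
Correction = sqrt((4.4+21.3)/21.3) = 1.09844
EOQ* = 989.54 * 1.09844 = 1087.0 units

1087.0 units


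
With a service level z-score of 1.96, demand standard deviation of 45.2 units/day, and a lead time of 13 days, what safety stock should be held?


Formula: SS = z * sigma_d * sqrt(LT)
sqrt(LT) = sqrt(13) = 3.6056
SS = 1.96 * 45.2 * 3.6056
SS = 319.4 units

319.4 units


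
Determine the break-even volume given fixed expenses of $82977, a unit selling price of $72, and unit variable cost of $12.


Formula: BEQ = Fixed Costs / (Price - Variable Cost)
Contribution margin = $72 - $12 = $60/unit
BEQ = ceil($82977 / $60/unit) = ceil(1382.95) = 1383 units

1383 units


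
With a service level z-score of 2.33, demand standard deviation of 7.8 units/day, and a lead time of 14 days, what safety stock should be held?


Formula: SS = z * sigma_d * sqrt(LT)
sqrt(LT) = sqrt(14) = 3.7417
SS = 2.33 * 7.8 * 3.7417
SS = 68.0 units

68.0 units


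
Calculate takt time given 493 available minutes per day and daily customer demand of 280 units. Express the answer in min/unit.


Formula: Takt Time = Available Production Time / Customer Demand
Takt = 493 min/day / 280 units/day
Takt = 1.76 min/unit

1.76 min/unit


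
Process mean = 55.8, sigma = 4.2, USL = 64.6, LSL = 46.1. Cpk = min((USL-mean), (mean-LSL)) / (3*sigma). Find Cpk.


Cpu = (64.6 - 55.8) / (3 * 4.2) = 0.7
Cpl = (55.8 - 46.1) / (3 * 4.2) = 0.77
Cpk = min(0.7, 0.77) = 0.7

0.7


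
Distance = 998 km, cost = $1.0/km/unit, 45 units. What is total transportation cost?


TC = dist * cost * units = 998 * 1.0 * 45 = $44910.00

$44910.00


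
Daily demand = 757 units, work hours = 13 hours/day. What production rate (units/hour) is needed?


Formula: Production Rate = Daily Demand / Available Hours
Rate = 757 units/day / 13 hours/day
Rate = 58.2 units/hour

58.2 units/hour


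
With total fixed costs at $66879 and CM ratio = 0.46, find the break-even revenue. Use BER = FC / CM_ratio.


Formula: BER = Fixed Costs / Contribution Margin Ratio
BER = $66879 / 0.46
BER = $145389.13 (to the nearest cent)

$145389.13


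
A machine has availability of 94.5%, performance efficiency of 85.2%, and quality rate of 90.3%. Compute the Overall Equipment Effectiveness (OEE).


Formula: OEE = Availability * Performance * Quality / 10000
A * P = 94.5% * 85.2% / 100 = 80.51%
OEE = 80.51% * 90.3% / 100 = 72.7%

72.7%


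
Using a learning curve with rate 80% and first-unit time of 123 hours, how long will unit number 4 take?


Formula: T_n = T_1 * (learning_rate)^(log2(n)) where learning_rate = rate/100
Doublings = log2(4) = 2
T_n = 123 * 0.8^2
T_n = 123 * 0.64 = 78.7 hours

78.7 hours


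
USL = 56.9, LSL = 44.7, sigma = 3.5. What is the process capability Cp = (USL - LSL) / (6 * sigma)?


Cp = (56.9 - 44.7) / (6 * 3.5)

0.58


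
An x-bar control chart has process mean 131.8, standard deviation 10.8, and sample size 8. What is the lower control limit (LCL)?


LCL = 131.8 - 3 * 10.8 / sqrt(8)

120.34


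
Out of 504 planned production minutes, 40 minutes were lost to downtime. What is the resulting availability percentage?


Formula: Availability = (Planned Time - Downtime) / Planned Time * 100
Uptime = 504 - 40 = 464 min
Availability = 464 / 504 * 100 = 92.1%

92.1%


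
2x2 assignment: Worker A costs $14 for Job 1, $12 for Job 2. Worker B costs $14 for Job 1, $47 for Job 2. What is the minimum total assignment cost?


Option 1: A->1 + B->2 = $14 + $47 = $61
Option 2: A->2 + B->1 = $12 + $14 = $26
Min cost = min($61, $26) = $26

$26


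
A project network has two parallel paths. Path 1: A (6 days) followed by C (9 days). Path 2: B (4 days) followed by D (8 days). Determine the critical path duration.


Path 1 = 6 + 9 = 15 days
Path 2 = 4 + 8 = 12 days
Duration = max(15, 12) = 15 days

15 days


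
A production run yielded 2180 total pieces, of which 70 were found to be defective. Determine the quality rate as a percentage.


Formula: Quality Rate = Good Pieces / Total Pieces * 100
Good pieces = 2180 - 70 = 2110
QR = 2110 / 2180 * 100 = 96.8%

96.8%


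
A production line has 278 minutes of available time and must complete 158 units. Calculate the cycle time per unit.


Formula: CT = Available Time / Number of Units
CT = 278 min / 158 units
CT = 1.76 min/unit

1.76 min/unit


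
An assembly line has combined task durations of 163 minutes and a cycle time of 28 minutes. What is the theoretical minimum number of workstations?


Formula: N_min = ceil(Sum of Task Times / Cycle Time)
N_min = ceil(163 min / 28 min) = ceil(5.8214)
N_min = 6 stations

6


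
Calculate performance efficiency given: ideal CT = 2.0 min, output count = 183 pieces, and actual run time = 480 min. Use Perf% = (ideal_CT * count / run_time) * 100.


Formula: Performance = (Ideal CT * Total Count) / Run Time * 100
Ideal output time = 2.0 * 183 = 366.0 min
Performance = 366.0 / 480 * 100 = 76.3%

76.3%


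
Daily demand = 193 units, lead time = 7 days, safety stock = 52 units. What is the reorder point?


Formula: ROP = (Daily Demand * Lead Time) + Safety Stock
Demand during lead time = 193 * 7 = 1351 units
ROP = 1351 + 52 = 1403 units

1403 units


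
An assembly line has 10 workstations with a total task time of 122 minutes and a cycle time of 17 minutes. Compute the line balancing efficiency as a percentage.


Formula: Efficiency = Sum of Task Times / (N_stations * CT) * 100
Total station capacity = 10 stations * 17 min = 170 min
Efficiency = 122 / 170 * 100 = 71.8%

71.8%


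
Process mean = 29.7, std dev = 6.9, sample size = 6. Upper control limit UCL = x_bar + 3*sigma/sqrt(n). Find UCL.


UCL = 29.7 + 3 * 6.9 / sqrt(6)

38.15


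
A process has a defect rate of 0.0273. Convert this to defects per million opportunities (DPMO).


DPMO = defect_rate * 1000000 = 0.0273 * 1000000

27300


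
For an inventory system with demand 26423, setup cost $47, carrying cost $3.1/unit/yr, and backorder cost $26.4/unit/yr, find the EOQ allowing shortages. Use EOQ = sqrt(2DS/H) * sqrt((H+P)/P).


Formula: EOQ* = sqrt(2DS/H) * sqrt((H+P)/P)
Base EOQ = sqrt(2*26423*47/3.1) = 895.11 units
Correction = sqrt((3.1+26.4)/26.4) = 1.05708
EOQ* = 895.11 * 1.05708 = 946.2 units

946.2 units


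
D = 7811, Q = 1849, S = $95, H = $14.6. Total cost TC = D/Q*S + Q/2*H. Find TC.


TC = 7811/1849 * 95 + 1849/2 * 14.6

$13899.02


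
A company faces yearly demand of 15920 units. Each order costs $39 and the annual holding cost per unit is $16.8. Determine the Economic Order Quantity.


Formula: EOQ = sqrt(2 * D * S / H)
Numerator: 2 * 15920 * 39 = 1241760
2DS/H = 1241760 / 16.8 = 73914.3
EOQ = sqrt(73914.3) = 271.9 units

271.9 units


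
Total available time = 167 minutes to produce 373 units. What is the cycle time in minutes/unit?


Formula: CT = Available Time / Number of Units
CT = 167 min / 373 units
CT = 0.45 min/unit

0.45 min/unit


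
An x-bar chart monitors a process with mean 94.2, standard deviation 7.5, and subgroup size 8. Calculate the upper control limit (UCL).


UCL = 94.2 + 3 * 7.5 / sqrt(8)

102.15


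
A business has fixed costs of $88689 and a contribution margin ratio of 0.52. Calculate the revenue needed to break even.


Formula: BER = Fixed Costs / Contribution Margin Ratio
BER = $88689 / 0.52
BER = $170555.77 (to the nearest cent)

$170555.77


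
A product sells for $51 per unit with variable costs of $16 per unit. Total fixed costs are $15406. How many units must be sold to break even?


Formula: BEQ = Fixed Costs / (Price - Variable Cost)
Contribution margin = $51 - $16 = $35/unit
BEQ = ceil($15406 / $35/unit) = ceil(440.17) = 441 units

441 units


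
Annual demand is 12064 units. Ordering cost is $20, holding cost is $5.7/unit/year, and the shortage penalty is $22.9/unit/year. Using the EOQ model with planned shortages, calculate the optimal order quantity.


Formula: EOQ* = sqrt(2DS/H) * sqrt((H+P)/P)
Base EOQ = sqrt(2*12064*20/5.7) = 290.96 units
Correction = sqrt((5.7+22.9)/22.9) = 1.11755
EOQ* = 290.96 * 1.11755 = 325.2 units

325.2 units


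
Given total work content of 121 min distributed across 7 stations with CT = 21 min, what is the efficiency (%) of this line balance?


Formula: Efficiency = Sum of Task Times / (N_stations * CT) * 100
Total station capacity = 7 stations * 21 min = 147 min
Efficiency = 121 / 147 * 100 = 82.3%

82.3%


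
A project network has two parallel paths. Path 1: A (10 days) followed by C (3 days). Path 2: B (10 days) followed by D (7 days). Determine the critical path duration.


Path 1 = 10 + 3 = 13 days
Path 2 = 10 + 7 = 17 days
Duration = max(13, 17) = 17 days

17 days


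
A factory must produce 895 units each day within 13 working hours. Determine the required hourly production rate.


Formula: Production Rate = Daily Demand / Available Hours
Rate = 895 units/day / 13 hours/day
Rate = 68.8 units/hour

68.8 units/hour


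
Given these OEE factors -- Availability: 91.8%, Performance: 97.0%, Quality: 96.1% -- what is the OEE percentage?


Formula: OEE = Availability * Performance * Quality / 10000
A * P = 91.8% * 97.0% / 100 = 89.05%
OEE = 89.05% * 96.1% / 100 = 85.6%

85.6%


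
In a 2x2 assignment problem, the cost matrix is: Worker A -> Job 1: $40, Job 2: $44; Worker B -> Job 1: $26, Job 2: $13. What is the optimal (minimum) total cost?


Option 1: A->1 + B->2 = $40 + $13 = $53
Option 2: A->2 + B->1 = $44 + $26 = $70
Min cost = min($53, $70) = $53

$53


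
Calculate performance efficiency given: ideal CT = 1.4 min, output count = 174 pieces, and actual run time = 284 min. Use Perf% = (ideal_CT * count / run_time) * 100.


Formula: Performance = (Ideal CT * Total Count) / Run Time * 100
Ideal output time = 1.4 * 174 = 243.6 min
Performance = 243.6 / 284 * 100 = 85.8%

85.8%


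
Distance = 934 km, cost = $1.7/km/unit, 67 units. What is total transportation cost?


TC = dist * cost * units = 934 * 1.7 * 67 = $106382.60

$106382.60


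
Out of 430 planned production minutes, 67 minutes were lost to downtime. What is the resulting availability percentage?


Formula: Availability = (Planned Time - Downtime) / Planned Time * 100
Uptime = 430 - 67 = 363 min
Availability = 363 / 430 * 100 = 84.4%

84.4%


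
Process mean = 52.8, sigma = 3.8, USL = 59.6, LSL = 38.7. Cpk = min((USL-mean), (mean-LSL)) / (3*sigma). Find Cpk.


Cpu = (59.6 - 52.8) / (3 * 3.8) = 0.6
Cpl = (52.8 - 38.7) / (3 * 3.8) = 1.24
Cpk = min(0.6, 1.24) = 0.6

0.6


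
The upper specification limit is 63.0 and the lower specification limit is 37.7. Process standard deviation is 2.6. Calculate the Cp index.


Cp = (63.0 - 37.7) / (6 * 2.6)

1.62


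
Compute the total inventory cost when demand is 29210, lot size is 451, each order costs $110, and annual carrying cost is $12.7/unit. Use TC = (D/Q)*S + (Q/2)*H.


TC = 29210/451 * 110 + 451/2 * 12.7

$9988.24


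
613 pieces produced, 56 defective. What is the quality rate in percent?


Formula: Quality Rate = Good Pieces / Total Pieces * 100
Good pieces = 613 - 56 = 557
QR = 557 / 613 * 100 = 90.9%

90.9%


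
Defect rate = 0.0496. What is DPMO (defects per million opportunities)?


DPMO = defect_rate * 1000000 = 0.0496 * 1000000

49600


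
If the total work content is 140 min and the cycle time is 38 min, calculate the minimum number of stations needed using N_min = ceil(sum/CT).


Formula: N_min = ceil(Sum of Task Times / Cycle Time)
N_min = ceil(140 min / 38 min) = ceil(3.6842)
N_min = 4 stations

4


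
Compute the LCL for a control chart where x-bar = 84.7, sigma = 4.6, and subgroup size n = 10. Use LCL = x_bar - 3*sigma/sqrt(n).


LCL = 84.7 - 3 * 4.6 / sqrt(10)

80.34


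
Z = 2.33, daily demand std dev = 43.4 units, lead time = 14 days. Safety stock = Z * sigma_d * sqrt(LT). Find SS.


Formula: SS = z * sigma_d * sqrt(LT)
sqrt(LT) = sqrt(14) = 3.7417
SS = 2.33 * 43.4 * 3.7417
SS = 378.4 units

378.4 units


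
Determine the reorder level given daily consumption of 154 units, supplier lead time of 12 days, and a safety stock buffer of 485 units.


Formula: ROP = (Daily Demand * Lead Time) + Safety Stock
Demand during lead time = 154 * 12 = 1848 units
ROP = 1848 + 485 = 2333 units

2333 units


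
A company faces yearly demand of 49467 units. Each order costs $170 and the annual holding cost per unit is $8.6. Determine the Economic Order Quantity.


Formula: EOQ = sqrt(2 * D * S / H)
Numerator: 2 * 49467 * 170 = 16818780
2DS/H = 16818780 / 8.6 = 1955672.1
EOQ = sqrt(1955672.1) = 1398.5 units

1398.5 units


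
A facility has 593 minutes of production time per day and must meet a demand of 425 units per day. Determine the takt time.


Formula: Takt Time = Available Production Time / Customer Demand
Takt = 593 min/day / 425 units/day
Takt = 1.4 min/unit

1.4 min/unit


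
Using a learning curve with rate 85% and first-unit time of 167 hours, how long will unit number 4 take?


Formula: T_n = T_1 * (learning_rate)^(log2(n)) where learning_rate = rate/100
Doublings = log2(4) = 2
T_n = 167 * 0.85^2
T_n = 167 * 0.7225 = 120.7 hours

120.7 hours


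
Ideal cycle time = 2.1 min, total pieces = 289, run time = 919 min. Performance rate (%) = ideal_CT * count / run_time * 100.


Formula: Performance = (Ideal CT * Total Count) / Run Time * 100
Ideal output time = 2.1 * 289 = 606.9 min
Performance = 606.9 / 919 * 100 = 66.0%

66.0%


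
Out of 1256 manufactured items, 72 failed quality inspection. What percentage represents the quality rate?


Formula: Quality Rate = Good Pieces / Total Pieces * 100
Good pieces = 1256 - 72 = 1184
QR = 1184 / 1256 * 100 = 94.3%

94.3%


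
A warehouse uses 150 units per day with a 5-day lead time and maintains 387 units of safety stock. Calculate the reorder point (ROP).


Formula: ROP = (Daily Demand * Lead Time) + Safety Stock
Demand during lead time = 150 * 5 = 750 units
ROP = 750 + 387 = 1137 units

1137 units


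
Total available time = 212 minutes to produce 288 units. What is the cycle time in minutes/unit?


Formula: CT = Available Time / Number of Units
CT = 212 min / 288 units
CT = 0.74 min/unit

0.74 min/unit


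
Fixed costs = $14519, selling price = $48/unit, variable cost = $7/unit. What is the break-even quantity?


Formula: BEQ = Fixed Costs / (Price - Variable Cost)
Contribution margin = $48 - $7 = $41/unit
BEQ = ceil($14519 / $41/unit) = ceil(354.12) = 355 units

355 units


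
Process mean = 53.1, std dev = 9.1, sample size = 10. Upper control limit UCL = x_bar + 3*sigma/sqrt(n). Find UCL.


UCL = 53.1 + 3 * 9.1 / sqrt(10)

61.73


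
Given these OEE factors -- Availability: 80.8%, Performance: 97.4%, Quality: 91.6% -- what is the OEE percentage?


Formula: OEE = Availability * Performance * Quality / 10000
A * P = 80.8% * 97.4% / 100 = 78.7%
OEE = 78.7% * 91.6% / 100 = 72.1%

72.1%


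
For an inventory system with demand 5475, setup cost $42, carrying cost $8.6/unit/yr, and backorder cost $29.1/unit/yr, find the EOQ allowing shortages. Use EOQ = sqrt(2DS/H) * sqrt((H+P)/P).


Formula: EOQ* = sqrt(2DS/H) * sqrt((H+P)/P)
Base EOQ = sqrt(2*5475*42/8.6) = 231.25 units
Correction = sqrt((8.6+29.1)/29.1) = 1.13821
EOQ* = 231.25 * 1.13821 = 263.2 units

263.2 units


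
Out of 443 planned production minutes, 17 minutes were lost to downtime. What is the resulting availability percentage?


Formula: Availability = (Planned Time - Downtime) / Planned Time * 100
Uptime = 443 - 17 = 426 min
Availability = 426 / 443 * 100 = 96.2%

96.2%


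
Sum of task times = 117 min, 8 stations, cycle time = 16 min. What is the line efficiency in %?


Formula: Efficiency = Sum of Task Times / (N_stations * CT) * 100
Total station capacity = 8 stations * 16 min = 128 min
Efficiency = 117 / 128 * 100 = 91.4%

91.4%


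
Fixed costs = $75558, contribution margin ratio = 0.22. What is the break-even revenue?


Formula: BER = Fixed Costs / Contribution Margin Ratio
BER = $75558 / 0.22
BER = $343445.45 (to the nearest cent)

$343445.45


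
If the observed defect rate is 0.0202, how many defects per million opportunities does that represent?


DPMO = defect_rate * 1000000 = 0.0202 * 1000000

20200


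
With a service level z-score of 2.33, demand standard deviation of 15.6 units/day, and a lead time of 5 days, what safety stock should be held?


Formula: SS = z * sigma_d * sqrt(LT)
sqrt(LT) = sqrt(5) = 2.2361
SS = 2.33 * 15.6 * 2.2361
SS = 81.3 units

81.3 units


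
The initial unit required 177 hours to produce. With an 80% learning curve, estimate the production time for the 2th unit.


Formula: T_n = T_1 * (learning_rate)^(log2(n)) where learning_rate = rate/100
Doublings = log2(2) = 1
T_n = 177 * 0.8^1
T_n = 177 * 0.8 = 141.6 hours

141.6 hours


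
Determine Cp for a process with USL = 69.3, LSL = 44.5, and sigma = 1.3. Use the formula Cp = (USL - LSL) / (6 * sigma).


Cp = (69.3 - 44.5) / (6 * 1.3)

3.18


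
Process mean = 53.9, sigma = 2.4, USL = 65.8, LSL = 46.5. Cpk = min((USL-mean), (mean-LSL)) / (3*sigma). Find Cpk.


Cpu = (65.8 - 53.9) / (3 * 2.4) = 1.65
Cpl = (53.9 - 46.5) / (3 * 2.4) = 1.03
Cpk = min(1.65, 1.03) = 1.03

1.03


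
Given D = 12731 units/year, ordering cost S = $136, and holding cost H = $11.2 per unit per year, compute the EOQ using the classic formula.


Formula: EOQ = sqrt(2 * D * S / H)
Numerator: 2 * 12731 * 136 = 3462832
2DS/H = 3462832 / 11.2 = 309181.4
EOQ = sqrt(309181.4) = 556.0 units

556.0 units


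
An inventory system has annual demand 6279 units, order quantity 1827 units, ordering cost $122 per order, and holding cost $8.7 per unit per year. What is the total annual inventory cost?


TC = 6279/1827 * 122 + 1827/2 * 8.7

$8366.74


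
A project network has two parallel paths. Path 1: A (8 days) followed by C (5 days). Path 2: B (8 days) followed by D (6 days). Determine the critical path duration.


Path 1 = 8 + 5 = 13 days
Path 2 = 8 + 6 = 14 days
Duration = max(13, 14) = 14 days

14 days


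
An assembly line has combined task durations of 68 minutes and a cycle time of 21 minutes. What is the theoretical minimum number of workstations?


Formula: N_min = ceil(Sum of Task Times / Cycle Time)
N_min = ceil(68 min / 21 min) = ceil(3.2381)
N_min = 4 stations

4


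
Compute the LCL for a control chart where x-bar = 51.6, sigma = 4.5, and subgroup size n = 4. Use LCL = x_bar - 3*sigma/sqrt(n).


LCL = 51.6 - 3 * 4.5 / sqrt(4)

44.85
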